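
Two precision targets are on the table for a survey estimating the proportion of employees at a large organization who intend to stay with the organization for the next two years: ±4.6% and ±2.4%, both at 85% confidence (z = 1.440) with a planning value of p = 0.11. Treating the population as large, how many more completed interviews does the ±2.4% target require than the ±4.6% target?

257

At ±4.6%: n = 1.440² × 0.0979 / 0.046² ≈ 95.94 → 96.
At ±2.4%: n = 1.440² × 0.0979 / 0.024² ≈ 352.44 → 353.
Additional respondents: 353 − 96 = 257.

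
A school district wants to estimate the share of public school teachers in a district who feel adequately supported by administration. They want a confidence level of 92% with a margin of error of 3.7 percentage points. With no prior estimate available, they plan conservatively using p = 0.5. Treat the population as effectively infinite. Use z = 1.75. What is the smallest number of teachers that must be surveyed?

560

With p = 0.5, p(1−p) = 0.25.
n = z²·p(1−p)/E² = 1.75² × 0.2500 / 0.037² = 3.0625 × 0.2500 / 0.001369 ≈ 559.26.
Rounding up gives n = 560.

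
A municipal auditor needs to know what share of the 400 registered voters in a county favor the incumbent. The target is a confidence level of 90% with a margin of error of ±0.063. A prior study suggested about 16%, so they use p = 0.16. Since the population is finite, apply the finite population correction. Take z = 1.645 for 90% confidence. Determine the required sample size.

75

Unadjusted: n₀ = 1.645² × 0.16 × 0.84 / 0.063² ≈ 91.63, so n₀ = 92.
Finite population correction with N = 400: n = n₀ / (1 + (n₀−1)/N) = 92 / (1 + 91/400) = 92 / 1.2275 ≈ 74.95.
Rounding up, n = 75.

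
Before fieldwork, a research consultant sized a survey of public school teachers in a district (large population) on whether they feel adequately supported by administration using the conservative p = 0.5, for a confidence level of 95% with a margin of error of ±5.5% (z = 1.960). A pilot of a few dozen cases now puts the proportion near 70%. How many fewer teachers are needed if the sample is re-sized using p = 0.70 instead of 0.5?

Conservative (p = 0.5): n = 1.960² × 0.25 / 0.055² ≈ 317.49 → 318.
Using p = 0.70: p(1−p) = 0.2100, so n = 1.960² × 0.2100 / 0.055² ≈ 266.69 → 267.
Reduction: 318 − 267 = 51.

51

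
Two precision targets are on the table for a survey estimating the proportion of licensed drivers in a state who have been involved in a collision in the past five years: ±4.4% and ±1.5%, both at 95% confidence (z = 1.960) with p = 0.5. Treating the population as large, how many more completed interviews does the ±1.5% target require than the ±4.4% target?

At ±4.4%: n = 1.960² × 0.2500 / 0.044² ≈ 496.07 → 497.
At ±1.5%: n = 1.960² × 0.2500 / 0.015² ≈ 4268.44 → 4269.
Additional respondents: 4269 − 497 = 3772.

3772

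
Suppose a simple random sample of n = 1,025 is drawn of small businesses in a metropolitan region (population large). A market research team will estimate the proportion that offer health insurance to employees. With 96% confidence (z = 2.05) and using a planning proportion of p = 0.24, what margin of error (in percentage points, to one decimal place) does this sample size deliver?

SE(p̂) = √[p(1−p)/n] = √[0.1824/1025] = 0.01334.
E = z × SE = 2.05 × 0.01334 = 0.02735, or 2.7 percentage points.

2.7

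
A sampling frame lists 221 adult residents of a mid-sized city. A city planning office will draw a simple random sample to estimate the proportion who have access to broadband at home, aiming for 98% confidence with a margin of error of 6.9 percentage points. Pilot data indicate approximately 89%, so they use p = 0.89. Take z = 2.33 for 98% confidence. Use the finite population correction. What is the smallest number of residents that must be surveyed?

Unadjusted: n₀ = 2.33² × 0.89 × 0.11 / 0.069² ≈ 111.63, so n₀ = 112.
Finite population correction with N = 221: n = n₀ / (1 + (n₀−1)/N) = 112 / (1 + 111/221) = 112 / 1.5023 ≈ 74.55.
Rounding up, n = 75.

75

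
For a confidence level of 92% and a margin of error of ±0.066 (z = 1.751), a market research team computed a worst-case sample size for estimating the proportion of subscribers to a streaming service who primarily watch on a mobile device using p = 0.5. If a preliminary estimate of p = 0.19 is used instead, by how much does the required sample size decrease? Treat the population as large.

Conservative (p = 0.5): n = 1.751² × 0.25 / 0.066² ≈ 175.96 → 176.
Using p = 0.19: p(1−p) = 0.1539, so n = 1.751² × 0.1539 / 0.066² ≈ 108.32 → 109.
Reduction: 176 − 109 = 67.

67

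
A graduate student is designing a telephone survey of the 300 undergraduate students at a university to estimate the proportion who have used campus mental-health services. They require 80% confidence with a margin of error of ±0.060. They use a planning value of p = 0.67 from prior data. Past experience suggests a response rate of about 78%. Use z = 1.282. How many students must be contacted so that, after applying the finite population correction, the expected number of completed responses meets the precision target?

Completed interviews needed (unadjusted): n₀ = 1.282² × 0.2211 / 0.060² ≈ 100.94 → 101.
FPC for N = 300: n = 101 / (1 + 100/300) = 101 / 1.3333 ≈ 75.75 → 76.
At a 78% response rate, contacts needed = 76 / 0.78 ≈ 97.44 → 98.

98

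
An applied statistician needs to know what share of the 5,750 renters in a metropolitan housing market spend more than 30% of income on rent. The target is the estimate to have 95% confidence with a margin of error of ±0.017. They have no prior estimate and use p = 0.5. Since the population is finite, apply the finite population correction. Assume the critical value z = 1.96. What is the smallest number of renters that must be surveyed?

2107

Unadjusted: n₀ = 1.96² × 0.50 × 0.50 / 0.017² ≈ 3323.18, so n₀ = 3324.
Finite population correction with N = 5,750: n = n₀ / (1 + (n₀−1)/N) = 3324 / (1 + 3323/5750) = 3324 / 1.5779 ≈ 2106.58.
Rounding up, n = 2107.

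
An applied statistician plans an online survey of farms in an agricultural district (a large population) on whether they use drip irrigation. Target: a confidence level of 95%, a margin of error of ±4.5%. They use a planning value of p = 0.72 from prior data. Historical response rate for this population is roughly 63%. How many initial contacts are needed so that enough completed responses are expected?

608

For 95% confidence, z = 1.960.
Completed interviews needed: n₀ = 1.960² × 0.2016 / 0.045² ≈ 382.45 → 383.
At a 63% response rate, contacts needed = 383 / 0.63 ≈ 607.94 → 608.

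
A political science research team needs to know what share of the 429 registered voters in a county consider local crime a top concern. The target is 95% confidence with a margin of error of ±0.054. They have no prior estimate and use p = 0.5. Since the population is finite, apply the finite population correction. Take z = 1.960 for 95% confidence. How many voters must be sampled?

187

Unadjusted: n₀ = 1.960² × 0.50 × 0.50 / 0.054² ≈ 329.36, so n₀ = 330.
Finite population correction with N = 429: n = n₀ / (1 + (n₀−1)/N) = 330 / (1 + 329/429) = 330 / 1.7669 ≈ 186.77.
Rounding up, n = 187.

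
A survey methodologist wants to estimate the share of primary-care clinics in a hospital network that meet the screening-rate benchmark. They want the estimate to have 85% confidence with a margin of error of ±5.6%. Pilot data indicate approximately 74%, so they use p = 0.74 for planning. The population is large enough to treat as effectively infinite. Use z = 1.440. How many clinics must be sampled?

128

With p = 0.74, p(1−p) = 0.1924.
n = z²·p(1−p)/E² = 1.440² × 0.1924 / 0.056² = 2.0736 × 0.1924 / 0.003136 ≈ 127.22.
Rounding up gives n = 128.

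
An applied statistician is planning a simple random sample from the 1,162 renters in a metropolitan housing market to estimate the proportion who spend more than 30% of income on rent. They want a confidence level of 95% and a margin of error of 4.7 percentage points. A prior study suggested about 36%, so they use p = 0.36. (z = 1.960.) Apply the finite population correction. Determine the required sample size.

Unadjusted: n₀ = 1.960² × 0.36 × 0.64 / 0.047² ≈ 400.68, so n₀ = 401.
Finite population correction with N = 1,162: n = n₀ / (1 + (n₀−1)/N) = 401 / (1 + 400/1162) = 401 / 1.3442 ≈ 298.31.
Rounding up, n = 299.

299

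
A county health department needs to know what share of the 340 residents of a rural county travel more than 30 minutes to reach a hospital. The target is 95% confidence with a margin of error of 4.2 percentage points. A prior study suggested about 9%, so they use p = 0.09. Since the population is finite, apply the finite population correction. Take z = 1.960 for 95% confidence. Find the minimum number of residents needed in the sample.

Unadjusted: n₀ = 1.960² × 0.09 × 0.91 / 0.042² ≈ 178.36, so n₀ = 179.
Finite population correction with N = 340: n = n₀ / (1 + (n₀−1)/N) = 179 / (1 + 178/340) = 179 / 1.5235 ≈ 117.49.
Rounding up, n = 118.

118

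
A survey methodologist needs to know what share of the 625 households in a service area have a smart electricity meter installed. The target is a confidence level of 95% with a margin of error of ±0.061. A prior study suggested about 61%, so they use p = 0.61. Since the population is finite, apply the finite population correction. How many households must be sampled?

For 95% confidence, z = 1.960.
Unadjusted: n₀ = 1.960² × 0.61 × 0.39 / 0.061² ≈ 245.61, so n₀ = 246.
Finite population correction with N = 625: n = n₀ / (1 + (n₀−1)/N) = 246 / (1 + 245/625) = 246 / 1.3920 ≈ 176.72.
Rounding up, n = 177.

177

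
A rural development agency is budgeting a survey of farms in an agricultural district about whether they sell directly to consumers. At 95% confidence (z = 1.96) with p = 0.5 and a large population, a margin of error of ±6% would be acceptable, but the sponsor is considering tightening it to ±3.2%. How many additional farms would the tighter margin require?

At ±6%: n = 1.96² × 0.2500 / 0.060² ≈ 266.78 → 267.
At ±3.2%: n = 1.96² × 0.2500 / 0.032² ≈ 937.89 → 938.
Additional respondents: 938 − 267 = 671.

671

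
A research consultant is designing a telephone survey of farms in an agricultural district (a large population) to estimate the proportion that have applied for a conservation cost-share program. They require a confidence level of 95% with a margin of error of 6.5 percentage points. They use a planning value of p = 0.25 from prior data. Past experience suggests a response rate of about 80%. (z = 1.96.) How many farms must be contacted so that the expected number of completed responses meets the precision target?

Completed interviews needed: n₀ = 1.96² × 0.1875 / 0.065² ≈ 170.49 → 171.
At an 80% response rate, contacts needed = 171 / 0.80 ≈ 213.75 → 214.

214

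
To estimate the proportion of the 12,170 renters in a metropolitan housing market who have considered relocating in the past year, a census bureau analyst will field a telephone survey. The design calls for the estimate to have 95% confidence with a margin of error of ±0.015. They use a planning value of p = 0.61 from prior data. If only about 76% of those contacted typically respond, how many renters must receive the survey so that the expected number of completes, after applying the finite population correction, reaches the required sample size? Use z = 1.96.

4008

Completed interviews needed (unadjusted): n₀ = 1.96² × 0.2379 / 0.015² ≈ 4061.85 → 4062.
FPC for N = 12,170: n = 4062 / (1 + 4061/12170) = 4062 / 1.3337 ≈ 3045.69 → 3046.
At a 76% response rate, contacts needed = 3046 / 0.76 ≈ 4007.89 → 4008.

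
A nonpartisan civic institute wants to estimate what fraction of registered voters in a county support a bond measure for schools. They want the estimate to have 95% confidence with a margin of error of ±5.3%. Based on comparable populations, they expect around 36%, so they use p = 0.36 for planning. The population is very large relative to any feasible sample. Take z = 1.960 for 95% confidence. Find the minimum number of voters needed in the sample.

With p = 0.36, p(1−p) = 0.2304.
n = z²·p(1−p)/E² = 1.960² × 0.2304 / 0.053² = 3.8416 × 0.2304 / 0.002809 ≈ 315.10.
Rounding up gives n = 316.

316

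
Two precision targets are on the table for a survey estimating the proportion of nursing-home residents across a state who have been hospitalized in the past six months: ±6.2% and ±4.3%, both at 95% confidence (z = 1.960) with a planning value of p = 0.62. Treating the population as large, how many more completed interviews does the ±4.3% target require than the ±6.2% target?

254

At ±6.2%: n = 1.960² × 0.2356 / 0.062² ≈ 235.45 → 236.
At ±4.3%: n = 1.960² × 0.2356 / 0.043² ≈ 489.50 → 490.
Additional respondents: 490 − 236 = 254.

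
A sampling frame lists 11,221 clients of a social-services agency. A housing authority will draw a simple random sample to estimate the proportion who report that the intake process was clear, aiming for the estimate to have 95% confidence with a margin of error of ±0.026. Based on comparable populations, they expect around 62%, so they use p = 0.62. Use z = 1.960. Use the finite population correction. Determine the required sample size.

1197

Unadjusted: n₀ = 1.960² × 0.62 × 0.38 / 0.026² ≈ 1338.88, so n₀ = 1339.
Finite population correction with N = 11,221: n = n₀ / (1 + (n₀−1)/N) = 1339 / (1 + 1338/11221) = 1339 / 1.1192 ≈ 1196.35.
Rounding up, n = 1197.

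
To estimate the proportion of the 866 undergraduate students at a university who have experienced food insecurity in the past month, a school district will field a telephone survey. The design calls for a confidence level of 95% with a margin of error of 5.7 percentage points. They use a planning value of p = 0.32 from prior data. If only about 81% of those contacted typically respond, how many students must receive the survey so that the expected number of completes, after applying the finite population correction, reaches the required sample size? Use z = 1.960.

246

Completed interviews needed (unadjusted): n₀ = 1.960² × 0.2176 / 0.057² ≈ 257.29 → 258.
FPC for N = 866: n = 258 / (1 + 257/866) = 258 / 1.2968 ≈ 198.96 → 199.
At an 81% response rate, contacts needed = 199 / 0.81 ≈ 245.68 → 246.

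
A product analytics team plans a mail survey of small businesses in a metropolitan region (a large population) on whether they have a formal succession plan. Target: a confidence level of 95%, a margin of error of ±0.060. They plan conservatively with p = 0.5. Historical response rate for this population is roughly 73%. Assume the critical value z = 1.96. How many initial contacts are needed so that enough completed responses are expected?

Completed interviews needed: n₀ = 1.96² × 0.2500 / 0.060² ≈ 266.78 → 267.
At a 73% response rate, contacts needed = 267 / 0.73 ≈ 365.75 → 366.

366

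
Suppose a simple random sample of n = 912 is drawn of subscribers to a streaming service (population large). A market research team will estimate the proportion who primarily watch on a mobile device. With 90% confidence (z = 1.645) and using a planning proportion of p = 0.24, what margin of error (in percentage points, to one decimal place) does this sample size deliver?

2.3

SE(p̂) = √[p(1−p)/n] = √[0.1824/912] = 0.01414.
E = z × SE = 1.645 × 0.01414 = 0.02326, or 2.3 percentage points.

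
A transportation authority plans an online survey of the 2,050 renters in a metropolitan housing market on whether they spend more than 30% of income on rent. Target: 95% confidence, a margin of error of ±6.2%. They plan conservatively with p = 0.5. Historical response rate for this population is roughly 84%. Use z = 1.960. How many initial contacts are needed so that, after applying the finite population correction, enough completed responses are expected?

Completed interviews needed (unadjusted): n₀ = 1.960² × 0.2500 / 0.062² ≈ 249.84 → 250.
FPC for N = 2,050: n = 250 / (1 + 249/2050) = 250 / 1.1215 ≈ 222.92 → 223.
At an 84% response rate, contacts needed = 223 / 0.84 ≈ 265.48 → 266.

266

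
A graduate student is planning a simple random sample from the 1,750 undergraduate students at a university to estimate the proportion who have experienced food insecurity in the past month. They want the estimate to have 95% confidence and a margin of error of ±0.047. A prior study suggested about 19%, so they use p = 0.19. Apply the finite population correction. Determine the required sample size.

233

For 95% confidence, z = 1.960.
Unadjusted: n₀ = 1.960² × 0.19 × 0.81 / 0.047² ≈ 267.64, so n₀ = 268.
Finite population correction with N = 1,750: n = n₀ / (1 + (n₀−1)/N) = 268 / (1 + 267/1750) = 268 / 1.1526 ≈ 232.52.
Rounding up, n = 233.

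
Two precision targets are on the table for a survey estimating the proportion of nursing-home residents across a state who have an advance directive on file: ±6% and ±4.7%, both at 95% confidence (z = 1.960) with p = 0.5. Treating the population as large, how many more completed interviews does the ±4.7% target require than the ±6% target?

168

At ±6%: n = 1.960² × 0.2500 / 0.060² ≈ 266.78 → 267.
At ±4.7%: n = 1.960² × 0.2500 / 0.047² ≈ 434.77 → 435.
Additional respondents: 435 − 267 = 168.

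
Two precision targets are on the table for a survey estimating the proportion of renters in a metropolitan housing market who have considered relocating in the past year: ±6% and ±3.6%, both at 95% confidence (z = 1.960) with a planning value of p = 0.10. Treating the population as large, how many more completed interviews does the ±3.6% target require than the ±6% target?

At ±6%: n = 1.960² × 0.0900 / 0.060² ≈ 96.04 → 97.
At ±3.6%: n = 1.960² × 0.0900 / 0.036² ≈ 266.78 → 267.
Additional respondents: 267 − 97 = 170.

170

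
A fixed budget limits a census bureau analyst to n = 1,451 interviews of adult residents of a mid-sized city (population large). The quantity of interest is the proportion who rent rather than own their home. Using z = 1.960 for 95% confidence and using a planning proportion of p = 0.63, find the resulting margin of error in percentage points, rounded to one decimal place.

2.5

SE(p̂) = √[p(1−p)/n] = √[0.2331/1451] = 0.01267.
E = z × SE = 1.960 × 0.01267 = 0.02484, or 2.5 percentage points.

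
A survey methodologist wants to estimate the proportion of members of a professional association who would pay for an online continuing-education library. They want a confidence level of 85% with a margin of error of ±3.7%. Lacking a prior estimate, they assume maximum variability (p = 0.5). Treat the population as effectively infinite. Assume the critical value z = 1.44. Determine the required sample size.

379

With p = 0.5, p(1−p) = 0.25.
n = z²·p(1−p)/E² = 1.44² × 0.2500 / 0.037² = 2.0736 × 0.2500 / 0.001369 ≈ 378.67.
Rounding up gives n = 379.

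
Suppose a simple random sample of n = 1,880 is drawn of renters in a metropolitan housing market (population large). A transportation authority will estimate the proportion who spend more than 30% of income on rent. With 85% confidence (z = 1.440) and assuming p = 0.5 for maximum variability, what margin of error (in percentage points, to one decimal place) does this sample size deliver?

1.7

SE(p̂) = √[p(1−p)/n] = √[0.2500/1880] = 0.01153.
E = z × SE = 1.440 × 0.01153 = 0.01661, or 1.7 percentage points.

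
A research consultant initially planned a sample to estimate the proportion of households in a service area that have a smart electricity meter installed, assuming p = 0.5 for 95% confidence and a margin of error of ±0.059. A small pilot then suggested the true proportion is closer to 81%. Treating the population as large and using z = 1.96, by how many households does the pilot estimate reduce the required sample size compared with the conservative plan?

Conservative (p = 0.5): n = 1.96² × 0.25 / 0.059² ≈ 275.90 → 276.
Using p = 0.81: p(1−p) = 0.1539, so n = 1.96² × 0.1539 / 0.059² ≈ 169.84 → 170.
Reduction: 276 − 170 = 106.

106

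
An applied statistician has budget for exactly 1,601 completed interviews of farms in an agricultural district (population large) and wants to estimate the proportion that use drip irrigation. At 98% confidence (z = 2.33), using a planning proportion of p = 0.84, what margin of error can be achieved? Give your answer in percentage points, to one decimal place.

2.1

SE(p̂) = √[p(1−p)/n] = √[0.1344/1601] = 0.00916.
E = z × SE = 2.33 × 0.00916 = 0.02135, or 2.1 percentage points.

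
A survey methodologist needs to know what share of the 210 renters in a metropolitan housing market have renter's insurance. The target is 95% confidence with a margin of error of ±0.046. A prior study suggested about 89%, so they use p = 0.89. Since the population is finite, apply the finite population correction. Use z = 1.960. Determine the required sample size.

97

Unadjusted: n₀ = 1.960² × 0.89 × 0.11 / 0.046² ≈ 177.74, so n₀ = 178.
Finite population correction with N = 210: n = n₀ / (1 + (n₀−1)/N) = 178 / (1 + 177/210) = 178 / 1.8429 ≈ 96.59.
Rounding up, n = 97.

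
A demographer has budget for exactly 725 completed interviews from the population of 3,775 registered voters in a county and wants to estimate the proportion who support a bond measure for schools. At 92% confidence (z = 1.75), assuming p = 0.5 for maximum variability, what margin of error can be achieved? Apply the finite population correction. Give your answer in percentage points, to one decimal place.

2.9

Finite-population factor: (N−n)/(N−1) = (3775−725)/(3775−1) = 0.8082.
SE(p̂) = √[p(1−p)/n · (N−n)/(N−1)] = √[0.2500/725 × 0.8082] = 0.01669.
E = z × SE = 1.75 × 0.01669 = 0.02921 ≈ 2.9 percentage points.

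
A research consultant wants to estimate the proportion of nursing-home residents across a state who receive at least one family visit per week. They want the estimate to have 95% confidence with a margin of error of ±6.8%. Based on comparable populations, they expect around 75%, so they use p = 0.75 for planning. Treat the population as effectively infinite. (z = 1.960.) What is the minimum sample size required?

With p = 0.75, p(1−p) = 0.1875.
n = z²·p(1−p)/E² = 1.960² × 0.1875 / 0.068² = 3.8416 × 0.1875 / 0.004624 ≈ 155.77.
Rounding up gives n = 156.

156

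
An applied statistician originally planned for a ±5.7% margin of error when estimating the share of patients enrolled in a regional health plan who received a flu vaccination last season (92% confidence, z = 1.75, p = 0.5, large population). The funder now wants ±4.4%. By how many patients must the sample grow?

At ±5.7%: n = 1.75² × 0.2500 / 0.057² ≈ 235.65 → 236.
At ±4.4%: n = 1.75² × 0.2500 / 0.044² ≈ 395.47 → 396.
Additional respondents: 396 − 236 = 160.

160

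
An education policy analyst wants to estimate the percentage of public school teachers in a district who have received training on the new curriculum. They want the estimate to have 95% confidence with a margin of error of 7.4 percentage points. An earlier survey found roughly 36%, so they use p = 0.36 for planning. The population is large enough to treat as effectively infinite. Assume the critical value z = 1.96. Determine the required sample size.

With p = 0.36, p(1−p) = 0.2304.
n = z²·p(1−p)/E² = 1.96² × 0.2304 / 0.074² = 3.8416 × 0.2304 / 0.005476 ≈ 161.63.
Rounding up gives n = 162.

162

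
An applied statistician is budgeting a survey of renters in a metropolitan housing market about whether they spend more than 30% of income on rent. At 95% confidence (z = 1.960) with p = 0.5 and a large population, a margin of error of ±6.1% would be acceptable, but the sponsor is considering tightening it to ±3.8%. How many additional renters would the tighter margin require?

407

At ±6.1%: n = 1.960² × 0.2500 / 0.061² ≈ 258.10 → 259.
At ±3.8%: n = 1.960² × 0.2500 / 0.038² ≈ 665.10 → 666.
Additional respondents: 666 − 259 = 407.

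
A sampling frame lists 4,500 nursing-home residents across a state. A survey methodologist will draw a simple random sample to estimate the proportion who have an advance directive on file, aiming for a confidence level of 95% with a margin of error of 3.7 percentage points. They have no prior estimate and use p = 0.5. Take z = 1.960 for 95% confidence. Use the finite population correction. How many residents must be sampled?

608

Unadjusted: n₀ = 1.960² × 0.50 × 0.50 / 0.037² ≈ 701.53, so n₀ = 702.
Finite population correction with N = 4,500: n = n₀ / (1 + (n₀−1)/N) = 702 / (1 + 701/4500) = 702 / 1.1558 ≈ 607.38.
Rounding up, n = 608.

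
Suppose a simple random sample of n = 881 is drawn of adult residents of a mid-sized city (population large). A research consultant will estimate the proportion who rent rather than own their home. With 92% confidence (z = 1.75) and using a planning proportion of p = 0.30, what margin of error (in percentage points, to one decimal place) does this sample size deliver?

2.7

SE(p̂) = √[p(1−p)/n] = √[0.2100/881] = 0.01544.
E = z × SE = 1.75 × 0.01544 = 0.02702, or 2.7 percentage points.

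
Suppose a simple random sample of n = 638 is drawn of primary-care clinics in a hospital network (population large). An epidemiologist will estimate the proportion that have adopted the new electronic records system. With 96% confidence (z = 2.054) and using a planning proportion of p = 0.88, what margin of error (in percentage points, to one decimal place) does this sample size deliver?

SE(p̂) = √[p(1−p)/n] = √[0.1056/638] = 0.01287.
E = z × SE = 2.054 × 0.01287 = 0.02643, or 2.6 percentage points.

2.6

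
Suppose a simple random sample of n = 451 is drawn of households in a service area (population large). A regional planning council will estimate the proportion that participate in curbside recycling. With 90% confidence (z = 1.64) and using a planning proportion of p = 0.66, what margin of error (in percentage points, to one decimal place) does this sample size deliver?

SE(p̂) = √[p(1−p)/n] = √[0.2244/451] = 0.02231.
E = z × SE = 1.64 × 0.02231 = 0.03658, or 3.7 percentage points.

3.7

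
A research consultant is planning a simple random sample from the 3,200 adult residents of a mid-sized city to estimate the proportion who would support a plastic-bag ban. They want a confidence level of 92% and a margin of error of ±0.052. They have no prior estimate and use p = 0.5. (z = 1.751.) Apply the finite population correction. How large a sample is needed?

261

Unadjusted: n₀ = 1.751² × 0.50 × 0.50 / 0.052² ≈ 283.47, so n₀ = 284.
Finite population correction with N = 3,200: n = n₀ / (1 + (n₀−1)/N) = 284 / (1 + 283/3200) = 284 / 1.0884 ≈ 260.92.
Rounding up, n = 261.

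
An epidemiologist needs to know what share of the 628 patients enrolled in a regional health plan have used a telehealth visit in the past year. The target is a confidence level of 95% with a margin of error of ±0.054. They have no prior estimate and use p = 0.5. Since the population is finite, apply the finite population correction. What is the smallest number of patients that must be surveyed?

217

For 95% confidence, z = 1.960.
Unadjusted: n₀ = 1.960² × 0.50 × 0.50 / 0.054² ≈ 329.36, so n₀ = 330.
Finite population correction with N = 628: n = n₀ / (1 + (n₀−1)/N) = 330 / (1 + 329/628) = 330 / 1.5239 ≈ 216.55.
Rounding up, n = 217.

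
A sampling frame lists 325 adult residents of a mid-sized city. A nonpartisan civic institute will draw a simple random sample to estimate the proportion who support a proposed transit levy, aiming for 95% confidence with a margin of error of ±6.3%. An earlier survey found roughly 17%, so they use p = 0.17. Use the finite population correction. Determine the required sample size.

97

For 95% confidence, z = 1.960.
Unadjusted: n₀ = 1.960² × 0.17 × 0.83 / 0.063² ≈ 136.57, so n₀ = 137.
Finite population correction with N = 325: n = n₀ / (1 + (n₀−1)/N) = 137 / (1 + 136/325) = 137 / 1.4185 ≈ 96.58.
Rounding up, n = 97.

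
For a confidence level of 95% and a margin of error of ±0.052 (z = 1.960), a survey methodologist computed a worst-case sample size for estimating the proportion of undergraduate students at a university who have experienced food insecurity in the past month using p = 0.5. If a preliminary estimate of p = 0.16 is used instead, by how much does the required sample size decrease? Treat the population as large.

165

Conservative (p = 0.5): n = 1.960² × 0.25 / 0.052² ≈ 355.18 → 356.
Using p = 0.16: p(1−p) = 0.1344, so n = 1.960² × 0.1344 / 0.052² ≈ 190.94 → 191.
Reduction: 356 − 191 = 165.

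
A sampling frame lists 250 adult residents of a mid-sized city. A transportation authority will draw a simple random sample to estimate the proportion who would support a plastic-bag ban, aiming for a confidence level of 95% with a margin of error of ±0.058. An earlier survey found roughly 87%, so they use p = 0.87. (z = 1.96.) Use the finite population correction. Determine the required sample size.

Unadjusted: n₀ = 1.96² × 0.87 × 0.13 / 0.058² ≈ 129.16, so n₀ = 130.
Finite population correction with N = 250: n = n₀ / (1 + (n₀−1)/N) = 130 / (1 + 129/250) = 130 / 1.5160 ≈ 85.75.
Rounding up, n = 86.

86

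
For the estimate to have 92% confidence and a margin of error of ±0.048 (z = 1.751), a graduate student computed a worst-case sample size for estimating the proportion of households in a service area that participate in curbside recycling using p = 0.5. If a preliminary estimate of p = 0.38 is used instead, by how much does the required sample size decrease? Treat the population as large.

19

Conservative (p = 0.5): n = 1.751² × 0.25 / 0.048² ≈ 332.68 → 333.
Using p = 0.38: p(1−p) = 0.2356, so n = 1.751² × 0.2356 / 0.048² ≈ 313.52 → 314.
Reduction: 333 − 314 = 19.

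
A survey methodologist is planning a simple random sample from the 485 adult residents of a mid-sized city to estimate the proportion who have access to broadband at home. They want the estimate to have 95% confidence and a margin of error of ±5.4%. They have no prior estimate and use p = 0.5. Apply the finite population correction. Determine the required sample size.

For 95% confidence, z = 1.960.
Unadjusted: n₀ = 1.960² × 0.50 × 0.50 / 0.054² ≈ 329.36, so n₀ = 330.
Finite population correction with N = 485: n = n₀ / (1 + (n₀−1)/N) = 330 / (1 + 329/485) = 330 / 1.6784 ≈ 196.62.
Rounding up, n = 197.

197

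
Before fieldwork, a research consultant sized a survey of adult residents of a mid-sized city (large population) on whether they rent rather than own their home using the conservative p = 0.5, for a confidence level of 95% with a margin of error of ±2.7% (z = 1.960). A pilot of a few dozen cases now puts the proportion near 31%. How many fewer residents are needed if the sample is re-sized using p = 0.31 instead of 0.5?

Conservative (p = 0.5): n = 1.960² × 0.25 / 0.027² ≈ 1317.42 → 1318.
Using p = 0.31: p(1−p) = 0.2139, so n = 1.960² × 0.2139 / 0.027² ≈ 1127.19 → 1128.
Reduction: 1318 − 1128 = 190.

190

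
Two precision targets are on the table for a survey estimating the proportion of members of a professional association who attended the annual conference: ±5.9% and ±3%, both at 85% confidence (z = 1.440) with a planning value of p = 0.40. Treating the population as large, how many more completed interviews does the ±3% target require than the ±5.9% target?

At ±5.9%: n = 1.440² × 0.2400 / 0.059² ≈ 142.97 → 143.
At ±3%: n = 1.440² × 0.2400 / 0.030² ≈ 552.96 → 553.
Additional respondents: 553 − 143 = 410.

410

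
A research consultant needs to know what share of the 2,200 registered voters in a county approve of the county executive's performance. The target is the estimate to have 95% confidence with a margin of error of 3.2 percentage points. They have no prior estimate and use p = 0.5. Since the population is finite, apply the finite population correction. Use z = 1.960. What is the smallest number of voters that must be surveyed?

658

Unadjusted: n₀ = 1.960² × 0.50 × 0.50 / 0.032² ≈ 937.89, so n₀ = 938.
Finite population correction with N = 2,200: n = n₀ / (1 + (n₀−1)/N) = 938 / (1 + 937/2200) = 938 / 1.4259 ≈ 657.83.
Rounding up, n = 658.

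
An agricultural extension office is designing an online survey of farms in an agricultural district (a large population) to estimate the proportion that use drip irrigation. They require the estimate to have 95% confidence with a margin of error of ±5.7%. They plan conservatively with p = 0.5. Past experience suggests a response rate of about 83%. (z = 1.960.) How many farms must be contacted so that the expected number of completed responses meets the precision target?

357

Completed interviews needed: n₀ = 1.960² × 0.2500 / 0.057² ≈ 295.60 → 296.
At an 83% response rate, contacts needed = 296 / 0.83 ≈ 356.63 → 357.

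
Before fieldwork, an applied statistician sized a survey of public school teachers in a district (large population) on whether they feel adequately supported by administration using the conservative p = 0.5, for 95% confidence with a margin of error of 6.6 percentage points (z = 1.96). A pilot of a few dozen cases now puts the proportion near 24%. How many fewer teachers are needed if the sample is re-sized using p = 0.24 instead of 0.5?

60

Conservative (p = 0.5): n = 1.96² × 0.25 / 0.066² ≈ 220.48 → 221.
Using p = 0.24: p(1−p) = 0.1824, so n = 1.96² × 0.1824 / 0.066² ≈ 160.86 → 161.
Reduction: 221 − 161 = 60.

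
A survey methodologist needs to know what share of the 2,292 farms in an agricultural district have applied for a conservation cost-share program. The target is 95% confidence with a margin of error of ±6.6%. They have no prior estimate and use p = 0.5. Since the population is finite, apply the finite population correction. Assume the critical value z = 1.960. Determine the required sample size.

Unadjusted: n₀ = 1.960² × 0.50 × 0.50 / 0.066² ≈ 220.48, so n₀ = 221.
Finite population correction with N = 2,292: n = n₀ / (1 + (n₀−1)/N) = 221 / (1 + 220/2292) = 221 / 1.0960 ≈ 201.64.
Rounding up, n = 202.

202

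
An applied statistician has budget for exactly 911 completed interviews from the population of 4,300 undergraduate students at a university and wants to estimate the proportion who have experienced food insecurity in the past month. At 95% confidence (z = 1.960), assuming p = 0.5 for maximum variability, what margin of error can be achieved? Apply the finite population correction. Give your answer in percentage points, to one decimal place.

Finite-population factor: (N−n)/(N−1) = (4300−911)/(4300−1) = 0.7883.
SE(p̂) = √[p(1−p)/n · (N−n)/(N−1)] = √[0.2500/911 × 0.7883] = 0.01471.
E = z × SE = 1.960 × 0.01471 = 0.02883 ≈ 2.9 percentage points.

2.9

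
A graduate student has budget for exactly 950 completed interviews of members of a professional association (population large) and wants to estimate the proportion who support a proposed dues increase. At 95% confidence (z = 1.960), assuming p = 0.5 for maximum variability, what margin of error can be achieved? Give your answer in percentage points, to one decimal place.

SE(p̂) = √[p(1−p)/n] = √[0.2500/950] = 0.01622.
E = z × SE = 1.960 × 0.01622 = 0.03180, or 3.2 percentage points.

3.2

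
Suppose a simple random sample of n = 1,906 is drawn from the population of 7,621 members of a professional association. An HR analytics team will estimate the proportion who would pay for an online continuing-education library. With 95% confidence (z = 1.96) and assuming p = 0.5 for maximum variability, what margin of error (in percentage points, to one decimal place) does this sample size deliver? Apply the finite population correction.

Finite-population factor: (N−n)/(N−1) = (7621−1906)/(7621−1) = 0.7500.
SE(p̂) = √[p(1−p)/n · (N−n)/(N−1)] = √[0.2500/1906 × 0.7500] = 0.00992.
E = z × SE = 1.96 × 0.00992 = 0.01944 ≈ 1.9 percentage points.

1.9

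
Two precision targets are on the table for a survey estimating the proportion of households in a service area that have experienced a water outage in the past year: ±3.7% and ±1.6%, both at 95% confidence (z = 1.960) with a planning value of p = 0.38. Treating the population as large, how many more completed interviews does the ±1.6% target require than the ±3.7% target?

At ±3.7%: n = 1.960² × 0.2356 / 0.037² ≈ 661.13 → 662.
At ±1.6%: n = 1.960² × 0.2356 / 0.016² ≈ 3535.47 → 3536.
Additional respondents: 3536 − 662 = 2874.

2874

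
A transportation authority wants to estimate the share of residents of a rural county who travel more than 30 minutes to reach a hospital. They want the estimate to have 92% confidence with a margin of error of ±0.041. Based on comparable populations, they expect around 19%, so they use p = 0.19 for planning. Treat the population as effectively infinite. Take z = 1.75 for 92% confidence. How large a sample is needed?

281

With p = 0.19, p(1−p) = 0.1539.
n = z²·p(1−p)/E² = 1.75² × 0.1539 / 0.041² = 3.0625 × 0.1539 / 0.001681 ≈ 280.38.
Rounding up gives n = 281.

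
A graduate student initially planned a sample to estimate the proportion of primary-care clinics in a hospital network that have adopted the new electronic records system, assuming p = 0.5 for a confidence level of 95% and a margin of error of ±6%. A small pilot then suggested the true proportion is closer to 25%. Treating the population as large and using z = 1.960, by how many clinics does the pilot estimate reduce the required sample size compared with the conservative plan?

Conservative (p = 0.5): n = 1.960² × 0.25 / 0.060² ≈ 266.78 → 267.
Using p = 0.25: p(1−p) = 0.1875, so n = 1.960² × 0.1875 / 0.060² ≈ 200.08 → 201.
Reduction: 267 − 201 = 66.

66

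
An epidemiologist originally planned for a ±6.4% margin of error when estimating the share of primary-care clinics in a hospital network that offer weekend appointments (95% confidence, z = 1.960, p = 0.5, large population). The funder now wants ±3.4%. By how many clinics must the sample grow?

596

At ±6.4%: n = 1.960² × 0.2500 / 0.064² ≈ 234.47 → 235.
At ±3.4%: n = 1.960² × 0.2500 / 0.034² ≈ 830.80 → 831.
Additional respondents: 831 − 235 = 596.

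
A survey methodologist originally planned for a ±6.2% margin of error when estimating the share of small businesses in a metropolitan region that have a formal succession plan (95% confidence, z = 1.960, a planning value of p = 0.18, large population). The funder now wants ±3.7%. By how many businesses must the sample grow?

267

At ±6.2%: n = 1.960² × 0.1476 / 0.062² ≈ 147.51 → 148.
At ±3.7%: n = 1.960² × 0.1476 / 0.037² ≈ 414.19 → 415.
Additional respondents: 415 − 148 = 267.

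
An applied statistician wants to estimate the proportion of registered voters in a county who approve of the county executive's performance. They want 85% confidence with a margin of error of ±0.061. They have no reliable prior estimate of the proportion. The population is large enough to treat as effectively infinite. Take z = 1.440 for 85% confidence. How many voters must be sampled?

140

With no prior estimate, use p = 0.5, giving p(1−p) = 0.25.
n = z²·p(1−p)/E² = 1.440² × 0.2500 / 0.061² = 2.0736 × 0.2500 / 0.003721 ≈ 139.32.
Rounding up gives n = 140.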